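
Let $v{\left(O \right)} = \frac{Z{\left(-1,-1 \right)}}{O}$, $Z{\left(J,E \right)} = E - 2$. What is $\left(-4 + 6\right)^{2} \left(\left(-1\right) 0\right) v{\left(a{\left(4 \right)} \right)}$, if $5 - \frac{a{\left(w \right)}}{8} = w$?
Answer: $0$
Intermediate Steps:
$a{\left(w \right)} = 40 - 8 w$
$Z{\left(J,E \right)} = -2 + E$
$v{\left(O \right)} = - \frac{3}{O}$ ($v{\left(O \right)} = \frac{-2 - 1}{O} = - \frac{3}{O}$)
$\left(-4 + 6\right)^{2} \left(\left(-1\right) 0\right) v{\left(a{\left(4 \right)} \right)} = \left(-4 + 6\right)^{2} \left(\left(-1\right) 0\right) \left(- \frac{3}{40 - 32}\right) = 2^{2} \cdot 0 \left(- \frac{3}{40 - 32}\right) = 4 \cdot 0 \left(- \frac{3}{8}\right) = 0 \left(\left(-3\right) \frac{1}{8}\right) = 0 \left(- \frac{3}{8}\right) = 0$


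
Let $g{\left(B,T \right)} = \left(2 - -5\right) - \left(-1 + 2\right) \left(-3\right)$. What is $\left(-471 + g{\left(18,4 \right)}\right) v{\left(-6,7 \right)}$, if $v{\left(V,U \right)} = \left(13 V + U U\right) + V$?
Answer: $16135$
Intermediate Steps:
$v{\left(V,U \right)} = U^{2} + 14 V$ ($v{\left(V,U \right)} = \left(13 V + U^{2}\right) + V = \left(U^{2} + 13 V\right) + V = U^{2} + 14 V$)
$g{\left(B,T \right)} = 10$ ($g{\left(B,T \right)} = \left(2 + 5\right) - 1 \left(-3\right) = 7 - -3 = 7 + 3 = 10$)
$\left(-471 + g{\left(18,4 \right)}\right) v{\left(-6,7 \right)} = \left(-471 + 10\right) \left(7^{2} + 14 \left(-6\right)\right) = - 461 \left(49 - 84\right) = \left(-461\right) \left(-35\right) = 16135$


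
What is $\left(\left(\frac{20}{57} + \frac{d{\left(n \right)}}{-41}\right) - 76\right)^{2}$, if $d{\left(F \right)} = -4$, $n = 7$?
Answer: $\frac{31174846096}{5461569} \approx 5708.0$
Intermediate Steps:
$\left(\left(\frac{20}{57} + \frac{d{\left(n \right)}}{-41}\right) - 76\right)^{2} = \left(\left(\frac{20}{57} - \frac{4}{-41}\right) - 76\right)^{2} = \left(\left(20 \cdot \frac{1}{57} - - \frac{4}{41}\right) - 76\right)^{2} = \left(\left(\frac{20}{57} + \frac{4}{41}\right) - 76\right)^{2} = \left(\frac{1048}{2337} - 76\right)^{2} = \left(- \frac{176564}{2337}\right)^{2} = \frac{31174846096}{5461569}$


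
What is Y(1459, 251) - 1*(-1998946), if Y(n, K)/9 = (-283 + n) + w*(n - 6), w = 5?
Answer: 2074915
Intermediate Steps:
Y(n, K) = -2817 + 54*n (Y(n, K) = 9*((-283 + n) + 5*(n - 6)) = 9*((-283 + n) + 5*(-6 + n)) = 9*((-283 + n) + (-30 + 5*n)) = 9*(-313 + 6*n) = -2817 + 54*n)
Y(1459, 251) - 1*(-1998946) = (-2817 + 54*1459) - 1*(-1998946) = (-2817 + 78786) + 1998946 = 75969 + 1998946 = 2074915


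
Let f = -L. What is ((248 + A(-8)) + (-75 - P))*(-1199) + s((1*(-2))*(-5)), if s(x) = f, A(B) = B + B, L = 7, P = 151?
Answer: -7201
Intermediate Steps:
A(B) = 2*B
f = -7 (f = -1*7 = -7)
s(x) = -7
((248 + A(-8)) + (-75 - P))*(-1199) + s((1*(-2))*(-5)) = ((248 + 2*(-8)) + (-75 - 1*151))*(-1199) - 7 = ((248 - 16) + (-75 - 151))*(-1199) - 7 = (232 - 226)*(-1199) - 7 = 6*(-1199) - 7 = -7194 - 7 = -7201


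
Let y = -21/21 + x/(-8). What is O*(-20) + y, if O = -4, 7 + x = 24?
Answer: 615/8 ≈ 76.875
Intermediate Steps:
x = 17 (x = -7 + 24 = 17)
y = -25/8 (y = -21/21 + 17/(-8) = -21*1/21 + 17*(-⅛) = -1 - 17/8 = -25/8 ≈ -3.1250)
O*(-20) + y = -4*(-20) - 25/8 = 80 - 25/8 = 615/8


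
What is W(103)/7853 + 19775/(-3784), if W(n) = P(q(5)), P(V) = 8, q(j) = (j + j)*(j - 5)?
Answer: -155262803/29715752 ≈ -5.2249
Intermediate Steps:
q(j) = 2*j*(-5 + j) (q(j) = (2*j)*(-5 + j) = 2*j*(-5 + j))
W(n) = 8
W(103)/7853 + 19775/(-3784) = 8/7853 + 19775/(-3784) = 8*(1/7853) + 19775*(-1/3784) = 8/7853 - 19775/3784 = -155262803/29715752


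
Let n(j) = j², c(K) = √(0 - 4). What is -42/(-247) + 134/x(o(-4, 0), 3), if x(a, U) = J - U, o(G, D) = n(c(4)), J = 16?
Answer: 2588/247 ≈ 10.478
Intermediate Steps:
c(K) = 2*I (c(K) = √(-4) = 2*I)
o(G, D) = -4 (o(G, D) = (2*I)² = -4)
x(a, U) = 16 - U
-42/(-247) + 134/x(o(-4, 0), 3) = -42/(-247) + 134/(16 - 1*3) = -42*(-1/247) + 134/(16 - 3) = 42/247 + 134/13 = 2588/247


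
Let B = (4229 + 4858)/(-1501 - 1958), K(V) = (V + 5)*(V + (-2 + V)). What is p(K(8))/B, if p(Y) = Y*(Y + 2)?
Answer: -2970128/233 ≈ -12747.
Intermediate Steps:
K(V) = (-2 + 2*V)*(5 + V) (K(V) = (5 + V)*(-2 + 2*V) = (-2 + 2*V)*(5 + V))
B = -3029/1153 (B = 9087/(-3459) = 9087*(-1/3459) = -3029/1153 ≈ -2.6271)
p(Y) = Y*(2 + Y)
p(K(8))/B = ((-10 + 2*8**2 + 8*8)*(2 + (-10 + 2*8**2 + 8*8)))/(-3029/1153) = ((-10 + 2*64 + 64)*(2 + (-10 + 2*64 + 64)))*(-1153/3029) = ((-10 + 128 + 64)*(2 + (-10 + 128 + 64)))*(-1153/3029) = (182*(2 + 182))*(-1153/3029) = (182*184)*(-1153/3029) = 33488*(-1153/3029) = -2970128/233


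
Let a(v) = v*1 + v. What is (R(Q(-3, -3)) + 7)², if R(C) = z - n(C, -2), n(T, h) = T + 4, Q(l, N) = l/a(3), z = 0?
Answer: 49/4 ≈ 12.250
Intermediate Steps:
a(v) = 2*v (a(v) = v + v = 2*v)
Q(l, N) = l/6 (Q(l, N) = l/((2*3)) = l/6)
n(T, h) = 4 + T
R(C) = -4 - C (R(C) = 0 - (4 + C) = 0 + (-4 - C) = -4 - C)
(R(Q(-3, -3)) + 7)² = ((-4 - (-3)/6) + 7)² = ((-4 - 1*(-½)) + 7)² = ((-4 + ½) + 7)² = (-7/2 + 7)² = (7/2)² = 49/4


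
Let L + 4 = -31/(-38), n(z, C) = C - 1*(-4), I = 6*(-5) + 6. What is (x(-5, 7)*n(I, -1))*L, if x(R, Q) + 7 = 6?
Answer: 363/38 ≈ 9.5526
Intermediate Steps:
I = -24 (I = -30 + 6 = -24)
x(R, Q) = -1 (x(R, Q) = -7 + 6 = -1)
n(z, C) = 4 + C (n(z, C) = C + 4 = 4 + C)
L = -121/38 (L = -4 - 31/(-38) = -4 - 31*(-1/38) = -4 + 31/38 = -121/38 ≈ -3.1842)
(x(-5, 7)*n(I, -1))*L = -(4 - 1)*(-121/38) = -1*3*(-121/38) = -3*(-121/38) = 363/38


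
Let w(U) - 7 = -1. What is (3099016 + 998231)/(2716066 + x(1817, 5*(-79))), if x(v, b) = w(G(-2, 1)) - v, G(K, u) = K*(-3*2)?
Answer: 4097247/2714255 ≈ 1.5095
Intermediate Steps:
G(K, u) = -6*K (G(K, u) = K*(-6) = -6*K)
w(U) = 6 (w(U) = 7 - 1 = 6)
x(v, b) = 6 - v
(3099016 + 998231)/(2716066 + x(1817, 5*(-79))) = (3099016 + 998231)/(2716066 + (6 - 1*1817)) = 4097247/(2716066 + (6 - 1817)) = 4097247/(2716066 - 1811) = 4097247/2714255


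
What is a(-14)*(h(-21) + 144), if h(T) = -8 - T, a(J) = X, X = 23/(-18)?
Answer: -3611/18 ≈ -200.61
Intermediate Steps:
X = -23/18 (X = 23*(-1/18) = -23/18 ≈ -1.2778)
a(J) = -23/18
a(-14)*(h(-21) + 144) = -23*((-8 - 1*(-21)) + 144)/18 = -23*((-8 + 21) + 144)/18 = -23*(13 + 144)/18 = -23/18*157 = -3611/18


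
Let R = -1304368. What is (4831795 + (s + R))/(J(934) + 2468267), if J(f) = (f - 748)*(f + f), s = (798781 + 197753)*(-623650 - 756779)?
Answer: -1375640905659/2815715 ≈ -4.8856e+5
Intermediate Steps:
s = -1375644433086 (s = 996534*(-1380429) = -1375644433086)
J(f) = 2*f*(-748 + f) (J(f) = (-748 + f)*(2*f) = 2*f*(-748 + f))
(4831795 + (s + R))/(J(934) + 2468267) = (4831795 + (-1375644433086 - 1304368))/(2*934*(-748 + 934) + 2468267) = (4831795 - 1375645737454)/(2*934*186 + 2468267) = -1375640905659/(347448 + 2468267) = -1375640905659/2815715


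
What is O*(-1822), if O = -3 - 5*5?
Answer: 51016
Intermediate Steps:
O = -28 (O = -3 - 25 = -28)
O*(-1822) = -28*(-1822) = 51016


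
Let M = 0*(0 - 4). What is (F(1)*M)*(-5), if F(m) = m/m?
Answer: 0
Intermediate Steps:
F(m) = 1
M = 0 (M = 0*(-4) = 0)
(F(1)*M)*(-5) = (1*0)*(-5) = 0*(-5) = 0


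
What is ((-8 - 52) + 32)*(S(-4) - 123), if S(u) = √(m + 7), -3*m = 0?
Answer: 3444 - 28*√7 ≈ 3369.9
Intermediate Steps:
m = 0 (m = -⅓*0 = 0)
S(u) = √7 (S(u) = √(0 + 7) = √7)
((-8 - 52) + 32)*(S(-4) - 123) = ((-8 - 52) + 32)*(√7 - 123) = (-60 + 32)*(-123 + √7) = -28*(-123 + √7) = 3444 - 28*√7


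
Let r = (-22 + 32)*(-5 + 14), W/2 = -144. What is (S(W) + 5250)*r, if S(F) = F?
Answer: 446580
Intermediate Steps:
W = -288 (W = 2*(-144) = -288)
r = 90 (r = 10*9 = 90)
(S(W) + 5250)*r = (-288 + 5250)*90 = 4962*90 = 446580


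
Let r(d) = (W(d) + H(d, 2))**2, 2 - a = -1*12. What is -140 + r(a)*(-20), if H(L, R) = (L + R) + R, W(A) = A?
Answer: -20620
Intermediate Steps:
a = 14 (a = 2 - (-1)*12 = 2 - 1*(-12) = 2 + 12 = 14)
H(L, R) = L + 2*R
r(d) = (4 + 2*d)**2 (r(d) = (d + (d + 2*2))**2 = (d + (d + 4))**2 = (d + (4 + d))**2 = (4 + 2*d)**2)
-140 + r(a)*(-20) = -140 + (4*(2 + 14)**2)*(-20) = -140 + (4*16**2)*(-20) = -140 + (4*256)*(-20) = -140 + 1024*(-20) = -140 - 20480 = -20620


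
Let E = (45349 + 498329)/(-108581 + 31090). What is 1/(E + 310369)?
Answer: 77491/24050260501 ≈ 3.2220e-6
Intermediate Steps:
E = -543678/77491 (E = 543678/(-77491) = 543678*(-1/77491) = -543678/77491 ≈ -7.0160)
1/(E + 310369) = 1/(-543678/77491 + 310369) = 1/(24050260501/77491) = 77491/24050260501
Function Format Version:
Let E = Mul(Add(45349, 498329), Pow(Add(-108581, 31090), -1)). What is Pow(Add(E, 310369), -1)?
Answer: Rational(77491, 24050260501) ≈ 3.2220e-6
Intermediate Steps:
E = Rational(-543678, 77491) (E = Mul(543678, Pow(-77491, -1)) = Mul(543678, Rational(-1, 77491)) = Rational(-543678, 77491) ≈ -7.0160)
Pow(Add(E, 310369), -1) = Pow(Add(Rational(-543678, 77491), 310369), -1) = Pow(Rational(24050260501, 77491), -1) = Rational(77491, 24050260501)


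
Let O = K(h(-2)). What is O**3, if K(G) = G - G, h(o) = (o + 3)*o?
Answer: 0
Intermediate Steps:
h(o) = o*(3 + o) (h(o) = (3 + o)*o = o*(3 + o))
K(G) = 0
O = 0
O**3 = 0**3 = 0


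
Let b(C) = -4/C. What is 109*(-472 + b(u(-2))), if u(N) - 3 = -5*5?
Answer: -565710/11 ≈ -51428.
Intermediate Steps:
u(N) = -22 (u(N) = 3 - 5*5 = 3 - 25 = -22)
109*(-472 + b(u(-2))) = 109*(-472 - 4/(-22)) = 109*(-472 - 4*(-1/22)) = 109*(-472 + 2/11) = 109*(-5190/11) = -565710/11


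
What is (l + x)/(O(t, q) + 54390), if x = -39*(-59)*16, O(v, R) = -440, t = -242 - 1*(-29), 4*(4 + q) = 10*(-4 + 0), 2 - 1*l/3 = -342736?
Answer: 106503/5395 ≈ 19.741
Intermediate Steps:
l = 1028214 (l = 6 - 3*(-342736) = 6 + 1028208 = 1028214)
q = -14 (q = -4 + (10*(-4 + 0))/4 = -4 + (10*(-4))/4 = -4 + (1/4)*(-40) = -4 - 10 = -14)
t = -213 (t = -242 + 29 = -213)
x = 36816 (x = 2301*16 = 36816)
(l + x)/(O(t, q) + 54390) = (1028214 + 36816)/(-440 + 54390) = 1065030/53950 = 1065030*(1/53950) = 106503/5395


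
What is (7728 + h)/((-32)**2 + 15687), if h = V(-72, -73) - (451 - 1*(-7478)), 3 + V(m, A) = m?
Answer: -276/16711 ≈ -0.016516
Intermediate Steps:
V(m, A) = -3 + m
h = -8004 (h = (-3 - 72) - (451 - 1*(-7478)) = -75 - (451 + 7478) = -75 - 1*7929 = -75 - 7929 = -8004)
(7728 + h)/((-32)**2 + 15687) = (7728 - 8004)/((-32)**2 + 15687) = -276/(1024 + 15687) = -276/16711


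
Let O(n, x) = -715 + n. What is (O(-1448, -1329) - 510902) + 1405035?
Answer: 891970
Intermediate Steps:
(O(-1448, -1329) - 510902) + 1405035 = ((-715 - 1448) - 510902) + 1405035 = (-2163 - 510902) + 1405035 = -513065 + 1405035 = 891970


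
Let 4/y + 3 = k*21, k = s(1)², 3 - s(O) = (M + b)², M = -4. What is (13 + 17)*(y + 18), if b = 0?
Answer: 319160/591 ≈ 540.03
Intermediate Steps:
s(O) = -13 (s(O) = 3 - (-4 + 0)² = 3 - 1*(-4)² = 3 - 1*16 = 3 - 16 = -13)
k = 169 (k = (-13)² = 169)
y = 2/1773 (y = 4/(-3 + 169*21) = 4/(-3 + 3549) = 4/3546 = 4*(1/3546) = 2/1773 ≈ 0.0011280)
(13 + 17)*(y + 18) = (13 + 17)*(2/1773 + 18) = 30*(31916/1773) = 319160/591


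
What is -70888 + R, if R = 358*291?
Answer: 33290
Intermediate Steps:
R = 104178
-70888 + R = -70888 + 104178 = 33290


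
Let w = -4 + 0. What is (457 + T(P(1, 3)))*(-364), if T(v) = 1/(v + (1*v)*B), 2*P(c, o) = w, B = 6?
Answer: -166322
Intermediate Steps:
w = -4
P(c, o) = -2 (P(c, o) = (½)*(-4) = -2)
T(v) = 1/(7*v) (T(v) = 1/(v + (1*v)*6) = 1/(v + v*6) = 1/(v + 6*v) = 1/(7*v))
(457 + T(P(1, 3)))*(-364) = (457 + (⅐)/(-2))*(-364) = (457 + (⅐)*(-½))*(-364) = (457 - 1/14)*(-364) = (6397/14)*(-364) = -166322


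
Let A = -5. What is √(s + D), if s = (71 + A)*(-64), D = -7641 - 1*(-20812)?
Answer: √8947 ≈ 94.589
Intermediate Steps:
D = 13171 (D = -7641 + 20812 = 13171)
s = -4224 (s = (71 - 5)*(-64) = 66*(-64) = -4224)
√(s + D) = √(-4224 + 13171) = √8947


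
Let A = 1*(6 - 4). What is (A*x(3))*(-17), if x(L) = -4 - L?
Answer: 238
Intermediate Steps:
A = 2 (A = 1*2 = 2)
(A*x(3))*(-17) = (2*(-4 - 1*3))*(-17) = (2*(-4 - 3))*(-17) = (2*(-7))*(-17) = -14*(-17) = 238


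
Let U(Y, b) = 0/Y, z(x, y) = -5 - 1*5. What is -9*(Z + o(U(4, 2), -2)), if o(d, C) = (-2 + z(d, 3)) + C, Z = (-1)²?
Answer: 117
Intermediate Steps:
z(x, y) = -10 (z(x, y) = -5 - 5 = -10)
Z = 1
U(Y, b) = 0
o(d, C) = -12 + C (o(d, C) = (-2 - 10) + C = -12 + C)
-9*(Z + o(U(4, 2), -2)) = -9*(1 + (-12 - 2)) = -9*(1 - 14) = -9*(-13) = 117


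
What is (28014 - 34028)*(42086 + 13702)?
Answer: -335509032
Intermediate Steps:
(28014 - 34028)*(42086 + 13702) = -6014*55788 = -335509032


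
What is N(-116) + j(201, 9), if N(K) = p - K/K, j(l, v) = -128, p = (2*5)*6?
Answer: -69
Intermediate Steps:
p = 60 (p = 10*6 = 60)
N(K) = 59 (N(K) = 60 - K/K = 60 - 1*1 = 60 - 1 = 59)
N(-116) + j(201, 9) = 59 - 128 = -69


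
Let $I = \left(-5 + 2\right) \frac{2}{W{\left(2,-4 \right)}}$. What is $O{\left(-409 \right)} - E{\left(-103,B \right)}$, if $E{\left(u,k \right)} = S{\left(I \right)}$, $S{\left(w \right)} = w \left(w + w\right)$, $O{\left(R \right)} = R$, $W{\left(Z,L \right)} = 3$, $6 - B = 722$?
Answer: $-417$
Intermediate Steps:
$B = -716$ ($B = 6 - 722 = -716$)
$I = -2$ ($I = \left(-5 + 2\right) \frac{2}{3} = - 3 \cdot 2 \cdot \frac{1}{3} = \left(-3\right) \frac{2}{3} = -2$)
$S{\left(w \right)} = 2 w^{2}$ ($S{\left(w \right)} = w 2 w = 2 w^{2}$)
$E{\left(u,k \right)} = 8$ ($E{\left(u,k \right)} = 2 \left(-2\right)^{2} = 2 \cdot 4 = 8$)
$O{\left(-409 \right)} - E{\left(-103,B \right)} = -409 - 8 = -417$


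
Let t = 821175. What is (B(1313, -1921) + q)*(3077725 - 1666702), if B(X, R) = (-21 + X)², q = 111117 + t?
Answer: 3670855351788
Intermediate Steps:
q = 932292 (q = 111117 + 821175 = 932292)
(B(1313, -1921) + q)*(3077725 - 1666702) = ((-21 + 1313)² + 932292)*(3077725 - 1666702) = (1292² + 932292)*1411023 = (1669264 + 932292)*1411023 = 2601556*1411023 = 3670855351788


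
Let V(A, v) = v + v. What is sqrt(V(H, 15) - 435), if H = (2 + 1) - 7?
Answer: 9*I*sqrt(5) ≈ 20.125*I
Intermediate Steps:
H = -4 (H = 3 - 7 = -4)
V(A, v) = 2*v
sqrt(V(H, 15) - 435) = sqrt(2*15 - 435) = sqrt(30 - 435) = sqrt(-405) = 9*I*sqrt(5)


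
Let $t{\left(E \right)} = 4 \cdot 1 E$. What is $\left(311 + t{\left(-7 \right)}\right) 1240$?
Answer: $350920$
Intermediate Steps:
$t{\left(E \right)} = 4 E$
$\left(311 + t{\left(-7 \right)}\right) 1240 = \left(311 + 4 \left(-7\right)\right) 1240 = \left(311 - 28\right) 1240 = 283 \cdot 1240 = 350920$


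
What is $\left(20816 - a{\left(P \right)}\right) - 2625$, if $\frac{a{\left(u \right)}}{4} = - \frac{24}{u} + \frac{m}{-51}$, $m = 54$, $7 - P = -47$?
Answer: $\frac{2784143}{153} \approx 18197.0$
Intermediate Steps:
$P = 54$ ($P = 7 - -47 = 7 + 47 = 54$)
$a{\left(u \right)} = - \frac{72}{17} - \frac{96}{u}$ ($a{\left(u \right)} = 4 \left(- \frac{24}{u} + \frac{54}{-51}\right) = 4 \left(- \frac{24}{u} + 54 \left(- \frac{1}{51}\right)\right) = 4 \left(- \frac{24}{u} - \frac{18}{17}\right) = 4 \left(- \frac{18}{17} - \frac{24}{u}\right) = - \frac{72}{17} - \frac{96}{u}$)
$\left(20816 - a{\left(P \right)}\right) - 2625 = \left(20816 - \left(- \frac{72}{17} - \frac{96}{54}\right)\right) - 2625 = \left(20816 - \left(- \frac{72}{17} - \frac{16}{9}\right)\right) - 2625 = \left(20816 - - \frac{920}{153}\right) - 2625 = \left(20816 + \frac{920}{153}\right) - 2625 = \frac{3185768}{153} - 2625 = \frac{2784143}{153}$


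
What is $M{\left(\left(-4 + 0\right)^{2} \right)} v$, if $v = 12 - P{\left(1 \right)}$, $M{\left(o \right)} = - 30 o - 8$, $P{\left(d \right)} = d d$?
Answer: $-5368$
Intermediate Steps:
$P{\left(d \right)} = d^{2}$
$M{\left(o \right)} = -8 - 30 o$
$v = 11$ ($v = 12 - 1^{2} = 12 - 1 = 11$)
$M{\left(\left(-4 + 0\right)^{2} \right)} v = \left(-8 - 30 \left(-4 + 0\right)^{2}\right) 11 = \left(-8 - 30 \left(-4\right)^{2}\right) 11 = \left(-8 - 480\right) 11 = \left(-488\right) 11 = -5368$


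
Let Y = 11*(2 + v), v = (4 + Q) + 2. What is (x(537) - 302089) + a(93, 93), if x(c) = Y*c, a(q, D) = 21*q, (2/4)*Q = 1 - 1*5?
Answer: -300136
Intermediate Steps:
Q = -8 (Q = 2*(1 - 1*5) = 2*(1 - 5) = 2*(-4) = -8)
v = -2 (v = (4 - 8) + 2 = -4 + 2 = -2)
Y = 0 (Y = 11*(2 - 2) = 11*0 = 0)
x(c) = 0 (x(c) = 0*c = 0)
(x(537) - 302089) + a(93, 93) = (0 - 302089) + 21*93 = -302089 + 1953 = -300136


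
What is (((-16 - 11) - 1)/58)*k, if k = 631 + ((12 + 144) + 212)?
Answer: -13986/29 ≈ -482.28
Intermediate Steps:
k = 999 (k = 631 + (156 + 212) = 631 + 368 = 999)
(((-16 - 11) - 1)/58)*k = (((-16 - 11) - 1)/58)*999 = ((-27 - 1)*(1/58))*999 = -28*1/58*999 = -14/29*999 = -13986/29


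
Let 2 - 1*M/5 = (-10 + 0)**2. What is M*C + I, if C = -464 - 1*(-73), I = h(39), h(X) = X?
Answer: 191629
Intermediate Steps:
I = 39
C = -391 (C = -464 + 73 = -391)
M = -490 (M = 10 - 5*(-10 + 0)**2 = 10 - 5*(-10)**2 = 10 - 5*100 = 10 - 500 = -490)
M*C + I = -490*(-391) + 39 = 191590 + 39 = 191629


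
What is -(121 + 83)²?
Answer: -41616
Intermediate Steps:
-(121 + 83)² = -1*204² = -1*41616 = -41616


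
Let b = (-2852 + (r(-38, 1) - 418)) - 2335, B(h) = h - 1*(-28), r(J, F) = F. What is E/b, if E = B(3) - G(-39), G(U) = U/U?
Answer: -5/934 ≈ -0.0053533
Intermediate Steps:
B(h) = 28 + h (B(h) = h + 28 = 28 + h)
G(U) = 1
b = -5604 (b = (-2852 + (1 - 418)) - 2335 = (-2852 - 417) - 2335 = -3269 - 2335 = -5604)
E = 30 (E = (28 + 3) - 1*1 = 31 - 1 = 30)
E/b = 30/(-5604) = 30*(-1/5604) = -5/934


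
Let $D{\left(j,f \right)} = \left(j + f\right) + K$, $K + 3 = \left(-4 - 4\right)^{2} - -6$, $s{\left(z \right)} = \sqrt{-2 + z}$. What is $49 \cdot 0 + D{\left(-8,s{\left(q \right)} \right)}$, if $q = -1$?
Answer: $59 + i \sqrt{3} \approx 59.0 + 1.732 i$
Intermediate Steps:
$K = 67$ ($K = -3 - \left(-6 - \left(-4 - 4\right)^{2}\right) = -3 + \left(\left(-8\right)^{2} + 6\right) = -3 + \left(64 + 6\right) = -3 + 70 = 67$)
$D{\left(j,f \right)} = 67 + f + j$ ($D{\left(j,f \right)} = \left(j + f\right) + 67 = \left(f + j\right) + 67 = 67 + f + j$)
$49 \cdot 0 + D{\left(-8,s{\left(q \right)} \right)} = 49 \cdot 0 + \left(67 + \sqrt{-2 - 1} - 8\right) = 0 + \left(67 + \sqrt{-3} - 8\right) = 0 + \left(67 + i \sqrt{3} - 8\right) = 0 + \left(59 + i \sqrt{3}\right) = 59 + i \sqrt{3}$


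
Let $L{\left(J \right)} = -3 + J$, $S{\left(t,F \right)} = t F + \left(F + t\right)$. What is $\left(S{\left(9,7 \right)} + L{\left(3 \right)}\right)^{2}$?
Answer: $6241$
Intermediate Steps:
$S{\left(t,F \right)} = F + t + F t$ ($S{\left(t,F \right)} = F t + \left(F + t\right) = F + t + F t$)
$\left(S{\left(9,7 \right)} + L{\left(3 \right)}\right)^{2} = \left(\left(7 + 9 + 7 \cdot 9\right) + \left(-3 + 3\right)\right)^{2} = \left(\left(7 + 9 + 63\right) + 0\right)^{2} = \left(79 + 0\right)^{2} = 79^{2} = 6241$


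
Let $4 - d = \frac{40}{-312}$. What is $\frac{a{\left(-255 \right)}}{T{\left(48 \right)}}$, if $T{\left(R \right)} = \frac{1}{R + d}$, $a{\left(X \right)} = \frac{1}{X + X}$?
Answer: $- \frac{2033}{19890} \approx -0.10221$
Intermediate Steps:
$a{\left(X \right)} = \frac{1}{2 X}$
$d = \frac{161}{39}$ ($d = 4 - \frac{40}{-312} = 4 - 40 \left(- \frac{1}{312}\right) = 4 - - \frac{5}{39} = 4 + \frac{5}{39} = \frac{161}{39} \approx 4.1282$)
$T{\left(R \right)} = \frac{1}{\frac{161}{39} + R}$ ($T{\left(R \right)} = \frac{1}{R + \frac{161}{39}} = \frac{1}{\frac{161}{39} + R}$)
$\frac{a{\left(-255 \right)}}{T{\left(48 \right)}} = \frac{\frac{1}{2} \frac{1}{-255}}{39 \frac{1}{161 + 39 \cdot 48}} = \frac{\frac{1}{2} \left(- \frac{1}{255}\right)}{39 \frac{1}{161 + 1872}} = - \frac{1}{510 \cdot \frac{39}{2033}} = \left(- \frac{1}{510}\right) \frac{2033}{39} = - \frac{2033}{19890}$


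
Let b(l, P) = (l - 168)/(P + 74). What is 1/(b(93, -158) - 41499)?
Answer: -28/1161947 ≈ -2.4097e-5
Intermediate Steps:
b(l, P) = (-168 + l)/(74 + P)
1/(b(93, -158) - 41499) = 1/((-168 + 93)/(74 - 158) - 41499) = 1/(-75/(-84) - 41499) = 1/(-1/84*(-75) - 41499) = 1/(25/28 - 41499) = 1/(-1161947/28) = -28/1161947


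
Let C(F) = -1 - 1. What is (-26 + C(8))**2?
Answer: 784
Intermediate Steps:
C(F) = -2
(-26 + C(8))**2 = (-26 - 2)**2 = (-28)**2 = 784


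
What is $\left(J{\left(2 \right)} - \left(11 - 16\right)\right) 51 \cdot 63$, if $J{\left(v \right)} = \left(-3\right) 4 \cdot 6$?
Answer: $-215271$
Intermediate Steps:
$J{\left(v \right)} = -72$ ($J{\left(v \right)} = \left(-12\right) 6 = -72$)
$\left(J{\left(2 \right)} - \left(11 - 16\right)\right) 51 \cdot 63 = \left(-72 - \left(11 - 16\right)\right) 51 \cdot 63 = \left(-72 - -5\right) 51 \cdot 63 = \left(-72 + 5\right) 51 \cdot 63 = \left(-67\right) 51 \cdot 63 = \left(-3417\right) 63 = -215271$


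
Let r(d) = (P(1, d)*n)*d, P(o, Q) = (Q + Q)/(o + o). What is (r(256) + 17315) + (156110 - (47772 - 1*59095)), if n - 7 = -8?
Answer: 119212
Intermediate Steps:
n = -1 (n = 7 - 8 = -1)
P(o, Q) = Q/o (P(o, Q) = (2*Q)/((2*o)) = (2*Q)*(1/(2*o)) = Q/o)
r(d) = -d² (r(d) = ((d/1)*(-1))*d = ((d*1)*(-1))*d = (d*(-1))*d = (-d)*d = -d²)
(r(256) + 17315) + (156110 - (47772 - 1*59095)) = (-1*256² + 17315) + (156110 - (47772 - 1*59095)) = (-1*65536 + 17315) + (156110 - (47772 - 59095)) = (-65536 + 17315) + (156110 - 1*(-11323)) = -48221 + (156110 + 11323) = -48221 + 167433 = 119212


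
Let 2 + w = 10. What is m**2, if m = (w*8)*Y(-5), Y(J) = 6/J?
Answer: 147456/25 ≈ 5898.2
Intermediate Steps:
w = 8 (w = -2 + 10 = 8)
m = -384/5 (m = (8*8)*(6/(-5)) = 64*(6*(-1/5)) = 64*(-6/5) = -384/5 ≈ -76.800)
m**2 = (-384/5)**2 = 147456/25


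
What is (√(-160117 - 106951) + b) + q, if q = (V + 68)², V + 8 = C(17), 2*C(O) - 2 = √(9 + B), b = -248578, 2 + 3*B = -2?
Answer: -2938261/12 + 61*√69/3 + 2*I*√66767 ≈ -2.4469e+5 + 516.79*I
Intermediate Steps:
B = -4/3 (B = -⅔ + (⅓)*(-2) = -⅔ - ⅔ = -4/3 ≈ -1.3333)
C(O) = 1 + √69/6 (C(O) = 1 + √(9 - 4/3)/2 = 1 + √(23/3)/2 = 1 + (√69/3)/2 = 1 + √69/6)
V = -7 + √69/6 (V = -8 + (1 + √69/6) = -7 + √69/6 ≈ -5.6156)
q = (61 + √69/6)² (q = ((-7 + √69/6) + 68)² = (61 + √69/6)² ≈ 3891.8)
(√(-160117 - 106951) + b) + q = (√(-160117 - 106951) - 248578) + (366 + √69)²/36 = (√(-267068) - 248578) + (366 + √69)²/36 = (2*I*√66767 - 248578) + (366 + √69)²/36 = (-248578 + 2*I*√66767) + (366 + √69)²/36 = -248578 + (366 + √69)²/36 + 2*I*√66767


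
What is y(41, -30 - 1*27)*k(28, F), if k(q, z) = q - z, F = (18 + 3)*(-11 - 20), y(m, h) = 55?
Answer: 37345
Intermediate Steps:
F = -651 (F = 21*(-31) = -651)
y(41, -30 - 1*27)*k(28, F) = 55*(28 - 1*(-651)) = 55*(28 + 651) = 55*679 = 37345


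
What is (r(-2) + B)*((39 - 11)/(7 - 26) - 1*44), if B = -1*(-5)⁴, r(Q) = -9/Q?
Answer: 536112/19 ≈ 28216.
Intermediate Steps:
B = -625 (B = -1*625 = -625)
(r(-2) + B)*((39 - 11)/(7 - 26) - 1*44) = (-9/(-2) - 625)*((39 - 11)/(7 - 26) - 1*44) = (-9*(-½) - 625)*(28/(-19) - 44) = (9/2 - 625)*(28*(-1/19) - 44) = -1241*(-28/19 - 44)/2 = -1241/2*(-864/19) = 536112/19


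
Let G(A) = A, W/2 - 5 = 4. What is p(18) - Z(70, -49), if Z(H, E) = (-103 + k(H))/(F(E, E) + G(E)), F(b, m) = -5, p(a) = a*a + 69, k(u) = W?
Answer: 21137/54 ≈ 391.43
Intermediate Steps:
W = 18 (W = 10 + 2*4 = 10 + 8 = 18)
k(u) = 18
p(a) = 69 + a² (p(a) = a² + 69 = 69 + a²)
Z(H, E) = -85/(-5 + E) (Z(H, E) = (-103 + 18)/(-5 + E) = -85/(-5 + E))
p(18) - Z(70, -49) = (69 + 18²) - (-85)/(-5 - 49) = (69 + 324) - (-85)/(-54) = 393 - (-85)*(-1)/54 = 393 - 1*85/54 = 393 - 85/54 = 21137/54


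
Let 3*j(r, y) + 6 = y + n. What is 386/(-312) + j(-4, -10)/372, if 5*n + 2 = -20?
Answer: -10119/8060 ≈ -1.2555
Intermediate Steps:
n = -22/5 (n = -2/5 + (1/5)*(-20) = -2/5 - 4 = -22/5 ≈ -4.4000)
j(r, y) = -52/15 + y/3 (j(r, y) = -2 + (y - 22/5)/3 = -2 + (-22/5 + y)/3 = -2 + (-22/15 + y/3) = -52/15 + y/3)
386/(-312) + j(-4, -10)/372 = 386/(-312) + (-52/15 + (1/3)*(-10))/372 = 386*(-1/312) + (-52/15 - 10/3)*(1/372) = -193/156 - 34/5*1/372 = -193/156 - 17/930 = -10119/8060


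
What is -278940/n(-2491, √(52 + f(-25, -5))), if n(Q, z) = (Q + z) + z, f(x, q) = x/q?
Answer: 694839540/6204853 + 557880*√57/6204853 ≈ 112.66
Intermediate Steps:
n(Q, z) = Q + 2*z
-278940/n(-2491, √(52 + f(-25, -5))) = -278940/(-2491 + 2*√(52 - 25/(-5))) = -278940/(-2491 + 2*√(52 - 25*(-⅕))) = -278940/(-2491 + 2*√(52 + 5)) = -278940/(-2491 + 2*√57)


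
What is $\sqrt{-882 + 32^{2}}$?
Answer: $\sqrt{142} \approx 11.916$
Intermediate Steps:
$\sqrt{-882 + 32^{2}} = \sqrt{-882 + 1024} = \sqrt{142}$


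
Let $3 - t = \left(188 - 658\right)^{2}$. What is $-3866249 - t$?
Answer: $-3645352$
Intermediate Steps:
$t = -220897$ ($t = 3 - \left(188 - 658\right)^{2} = 3 - \left(-470\right)^{2} = 3 - 220900 = -220897$)
$-3866249 - t = -3866249 - -220897 = -3866249 + 220897 = -3645352$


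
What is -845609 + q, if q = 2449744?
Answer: 1604135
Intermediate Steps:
-845609 + q = -845609 + 2449744 = 1604135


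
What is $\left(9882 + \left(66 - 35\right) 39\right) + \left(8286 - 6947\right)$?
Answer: $12430$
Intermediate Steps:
$\left(9882 + \left(66 - 35\right) 39\right) + \left(8286 - 6947\right) = \left(9882 + 31 \cdot 39\right) + \left(8286 - 6947\right) = \left(9882 + 1209\right) + 1339 = 11091 + 1339 = 12430$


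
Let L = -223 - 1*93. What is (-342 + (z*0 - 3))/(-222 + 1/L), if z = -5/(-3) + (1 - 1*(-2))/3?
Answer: 109020/70153 ≈ 1.5540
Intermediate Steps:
z = 8/3 (z = -5*(-⅓) + (1 + 2)*(⅓) = 5/3 + 3*(⅓) = 5/3 + 1 = 8/3 ≈ 2.6667)
L = -316 (L = -223 - 93 = -316)
(-342 + (z*0 - 3))/(-222 + 1/L) = (-342 + ((8/3)*0 - 3))/(-222 + 1/(-316)) = (-342 + (0 - 3))/(-222 - 1/316) = (-342 - 3)/(-70153/316) = -345*(-316/70153) = 109020/70153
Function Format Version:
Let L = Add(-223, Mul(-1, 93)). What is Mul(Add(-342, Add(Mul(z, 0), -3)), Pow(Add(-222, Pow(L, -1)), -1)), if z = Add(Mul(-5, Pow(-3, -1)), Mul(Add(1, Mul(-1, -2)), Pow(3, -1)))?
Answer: Rational(109020, 70153) ≈ 1.5540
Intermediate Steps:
z = Rational(8, 3) (z = Add(Mul(-5, Rational(-1, 3)), Mul(Add(1, 2), Rational(1, 3))) = Add(Rational(5, 3), Mul(3, Rational(1, 3))) = Add(Rational(5, 3), 1) = Rational(8, 3) ≈ 2.6667)
L = -316 (L = Add(-223, -93) = -316)
Mul(Add(-342, Add(Mul(z, 0), -3)), Pow(Add(-222, Pow(L, -1)), -1)) = Mul(Add(-342, Add(Mul(Rational(8, 3), 0), -3)), Pow(Add(-222, Pow(-316, -1)), -1)) = Mul(Add(-342, Add(0, -3)), Pow(Add(-222, Rational(-1, 316)), -1)) = Mul(Add(-342, -3), Pow(Rational(-70153, 316), -1)) = Mul(-345, Rational(-316, 70153)) = Rational(109020, 70153)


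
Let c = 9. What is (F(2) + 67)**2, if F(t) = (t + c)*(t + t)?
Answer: 12321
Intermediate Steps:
F(t) = 2*t*(9 + t) (F(t) = (t + 9)*(t + t) = (9 + t)*(2*t) = 2*t*(9 + t))
(F(2) + 67)**2 = (2*2*(9 + 2) + 67)**2 = (2*2*11 + 67)**2 = (44 + 67)**2 = 111**2 = 12321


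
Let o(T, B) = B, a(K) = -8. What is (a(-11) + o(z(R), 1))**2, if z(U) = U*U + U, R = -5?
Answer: 49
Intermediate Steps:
z(U) = U + U**2 (z(U) = U**2 + U = U + U**2)
(a(-11) + o(z(R), 1))**2 = (-8 + 1)**2 = (-7)**2 = 49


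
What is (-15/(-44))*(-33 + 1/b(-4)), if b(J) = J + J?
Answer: -3975/352 ≈ -11.293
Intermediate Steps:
b(J) = 2*J
(-15/(-44))*(-33 + 1/b(-4)) = (-15/(-44))*(-33 + 1/(2*(-4))) = (-15*(-1/44))*(-33 + 1/(-8)) = 15*(-33 - ⅛)/44 = (15/44)*(-265/8) = -3975/352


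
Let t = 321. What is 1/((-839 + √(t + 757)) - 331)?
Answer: -585/683911 - 7*√22/1367822 ≈ -0.00087938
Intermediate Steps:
1/((-839 + √(t + 757)) - 331) = 1/((-839 + √(321 + 757)) - 331) = 1/((-839 + √1078) - 331) = 1/((-839 + 7*√22) - 331) = 1/(-1170 + 7*√22)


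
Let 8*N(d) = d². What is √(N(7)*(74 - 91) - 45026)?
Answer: I*√722082/4 ≈ 212.44*I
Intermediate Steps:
N(d) = d²/8
√(N(7)*(74 - 91) - 45026) = √(((⅛)*7²)*(74 - 91) - 45026) = √(((⅛)*49)*(-17) - 45026) = √((49/8)*(-17) - 45026) = √(-833/8 - 45026) = √(-361041/8) = I*√722082/4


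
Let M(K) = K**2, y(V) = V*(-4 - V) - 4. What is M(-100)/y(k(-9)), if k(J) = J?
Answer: -10000/49 ≈ -204.08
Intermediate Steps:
y(V) = -4 + V*(-4 - V)
M(-100)/y(k(-9)) = (-100)**2/(-4 - 1*(-9)**2 - 4*(-9)) = 10000/(-4 - 1*81 + 36) = 10000/(-4 - 81 + 36) = 10000/(-49) = 10000*(-1/49) = -10000/49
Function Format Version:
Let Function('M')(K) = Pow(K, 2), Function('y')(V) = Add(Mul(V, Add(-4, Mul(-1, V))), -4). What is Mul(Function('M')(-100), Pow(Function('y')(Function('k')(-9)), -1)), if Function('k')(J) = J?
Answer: Rational(-10000, 49) ≈ -204.08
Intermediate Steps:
Function('y')(V) = Add(-4, Mul(V, Add(-4, Mul(-1, V))))
Mul(Function('M')(-100), Pow(Function('y')(Function('k')(-9)), -1)) = Mul(Pow(-100, 2), Pow(Add(-4, Mul(-1, Pow(-9, 2)), Mul(-4, -9)), -1)) = Mul(10000, Pow(Add(-4, Mul(-1, 81), 36), -1)) = Mul(10000, Pow(Add(-4, -81, 36), -1)) = Mul(10000, Pow(-49, -1)) = Mul(10000, Rational(-1, 49)) = Rational(-10000, 49)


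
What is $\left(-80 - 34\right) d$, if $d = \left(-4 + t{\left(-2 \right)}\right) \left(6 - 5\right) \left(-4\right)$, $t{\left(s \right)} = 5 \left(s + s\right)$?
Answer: $-10944$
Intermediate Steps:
$t{\left(s \right)} = 10 s$ ($t{\left(s \right)} = 5 \cdot 2 s = 10 s$)
$d = 96$ ($d = \left(-4 + 10 \left(-2\right)\right) \left(6 - 5\right) \left(-4\right) = \left(-4 - 20\right) 1 \left(-4\right) = \left(-24\right) \left(-4\right) = 96$)
$\left(-80 - 34\right) d = \left(-80 - 34\right) 96 = \left(-114\right) 96 = -10944$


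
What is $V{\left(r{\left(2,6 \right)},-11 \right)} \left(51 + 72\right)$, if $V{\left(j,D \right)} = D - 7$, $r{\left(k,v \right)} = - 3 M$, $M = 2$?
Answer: $-2214$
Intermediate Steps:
$r{\left(k,v \right)} = -6$ ($r{\left(k,v \right)} = \left(-3\right) 2 = -6$)
$V{\left(j,D \right)} = -7 + D$ ($V{\left(j,D \right)} = D - 7 = -7 + D$)
$V{\left(r{\left(2,6 \right)},-11 \right)} \left(51 + 72\right) = \left(-7 - 11\right) \left(51 + 72\right) = \left(-18\right) 123 = -2214$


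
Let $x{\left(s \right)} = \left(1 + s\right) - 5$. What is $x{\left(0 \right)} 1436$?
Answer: $-5744$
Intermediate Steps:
$x{\left(s \right)} = -4 + s$
$x{\left(0 \right)} 1436 = \left(-4 + 0\right) 1436 = \left(-4\right) 1436 = -5744$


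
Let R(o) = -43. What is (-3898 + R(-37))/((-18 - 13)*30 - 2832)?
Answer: 3941/3762 ≈ 1.0476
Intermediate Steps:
(-3898 + R(-37))/((-18 - 13)*30 - 2832) = (-3898 - 43)/((-18 - 13)*30 - 2832) = -3941/(-31*30 - 2832) = -3941/(-930 - 2832) = -3941/(-3762) = -3941*(-1/3762) = 3941/3762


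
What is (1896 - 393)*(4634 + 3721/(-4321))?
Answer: 30089748879/4321 ≈ 6.9636e+6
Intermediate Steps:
(1896 - 393)*(4634 + 3721/(-4321)) = 1503*(4634 + 3721*(-1/4321)) = 1503*(4634 - 3721/4321) = 1503*(20019793/4321) = 30089748879/4321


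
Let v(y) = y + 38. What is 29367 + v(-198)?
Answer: 29207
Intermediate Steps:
v(y) = 38 + y
29367 + v(-198) = 29367 + (38 - 198) = 29367 - 160 = 29207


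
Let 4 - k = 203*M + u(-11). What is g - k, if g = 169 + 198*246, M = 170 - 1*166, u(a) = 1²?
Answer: 49686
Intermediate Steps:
u(a) = 1
M = 4 (M = 170 - 166 = 4)
k = -809 (k = 4 - (203*4 + 1) = 4 - (812 + 1) = 4 - 1*813 = 4 - 813 = -809)
g = 48877 (g = 169 + 48708 = 48877)
g - k = 48877 - 1*(-809) = 48877 + 809 = 49686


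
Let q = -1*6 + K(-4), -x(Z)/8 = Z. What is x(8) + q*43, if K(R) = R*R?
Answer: 366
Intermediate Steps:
K(R) = R**2
x(Z) = -8*Z
q = 10 (q = -1*6 + (-4)**2 = -6 + 16 = 10)
x(8) + q*43 = -8*8 + 10*43 = -64 + 430 = 366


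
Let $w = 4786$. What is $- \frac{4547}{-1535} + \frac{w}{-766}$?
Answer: $- \frac{1931754}{587905} \approx -3.2858$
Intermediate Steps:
$- \frac{4547}{-1535} + \frac{w}{-766} = - \frac{4547}{-1535} + \frac{4786}{-766} = \left(-4547\right) \left(- \frac{1}{1535}\right) + 4786 \left(- \frac{1}{766}\right) = \frac{4547}{1535} - \frac{2393}{383} = - \frac{1931754}{587905}$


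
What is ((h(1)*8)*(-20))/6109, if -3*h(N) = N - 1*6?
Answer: -800/18327 ≈ -0.043651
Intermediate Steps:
h(N) = 2 - N/3 (h(N) = -(N - 1*6)/3 = -(N - 6)/3 = -(-6 + N)/3 = 2 - N/3)
((h(1)*8)*(-20))/6109 = (((2 - ⅓*1)*8)*(-20))/6109 = (((2 - ⅓)*8)*(-20))*(1/6109) = (((5/3)*8)*(-20))*(1/6109) = ((40/3)*(-20))*(1/6109) = -800/3*1/6109 = -800/18327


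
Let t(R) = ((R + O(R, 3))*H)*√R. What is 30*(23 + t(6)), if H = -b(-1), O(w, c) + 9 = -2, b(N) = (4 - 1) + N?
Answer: 690 + 300*√6 ≈ 1424.8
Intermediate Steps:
b(N) = 3 + N
O(w, c) = -11 (O(w, c) = -9 - 2 = -11)
H = -2 (H = -(3 - 1) = -1*2 = -2)
t(R) = √R*(22 - 2*R) (t(R) = ((R - 11)*(-2))*√R = ((-11 + R)*(-2))*√R = (22 - 2*R)*√R = √R*(22 - 2*R))
30*(23 + t(6)) = 30*(23 + 2*√6*(11 - 1*6)) = 30*(23 + 2*√6*(11 - 6)) = 30*(23 + 2*√6*5) = 30*(23 + 10*√6) = 690 + 300*√6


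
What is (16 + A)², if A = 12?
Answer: 784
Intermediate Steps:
(16 + A)² = (16 + 12)² = 28² = 784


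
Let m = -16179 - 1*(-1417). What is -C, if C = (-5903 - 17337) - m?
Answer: 8478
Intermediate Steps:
m = -14762 (m = -16179 + 1417 = -14762)
C = -8478 (C = (-5903 - 17337) - 1*(-14762) = -23240 + 14762 = -8478)
-C = -1*(-8478) = 8478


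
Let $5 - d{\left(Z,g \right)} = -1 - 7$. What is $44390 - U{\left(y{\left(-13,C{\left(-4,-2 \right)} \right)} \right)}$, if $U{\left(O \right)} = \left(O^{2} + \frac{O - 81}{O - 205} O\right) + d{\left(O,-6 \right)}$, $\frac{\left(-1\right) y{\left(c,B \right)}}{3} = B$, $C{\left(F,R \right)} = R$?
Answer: $\frac{8823409}{199} \approx 44339.0$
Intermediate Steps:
$d{\left(Z,g \right)} = 13$ ($d{\left(Z,g \right)} = 5 - \left(-1 - 7\right) = 5 - -8 = 5 + 8 = 13$)
$y{\left(c,B \right)} = - 3 B$
$U{\left(O \right)} = 13 + O^{2} + \frac{O \left(-81 + O\right)}{-205 + O}$ ($U{\left(O \right)} = \left(O^{2} + \frac{O - 81}{O - 205} O\right) + 13 = \left(O^{2} + \frac{-81 + O}{-205 + O} O\right) + 13 = \left(O^{2} + \frac{O \left(-81 + O\right)}{-205 + O}\right) + 13 = 13 + O^{2} + \frac{O \left(-81 + O\right)}{-205 + O}$)
$44390 - U{\left(y{\left(-13,C{\left(-4,-2 \right)} \right)} \right)} = 44390 - \frac{-2665 + \left(\left(-3\right) \left(-2\right)\right)^{3} - 204 \left(\left(-3\right) \left(-2\right)\right)^{2} - 68 \left(\left(-3\right) \left(-2\right)\right)}{-205 - -6} = 44390 - \frac{-2665 + 6^{3} - 204 \cdot 6^{2} - 408}{-205 + 6} = 44390 - \frac{-2665 + 216 - 7344 - 408}{-199} = 44390 - - \frac{-2665 + 216 - 7344 - 408}{199} = 44390 - \left(- \frac{1}{199}\right) \left(-10201\right) = 44390 - \frac{10201}{199} = \frac{8823409}{199}$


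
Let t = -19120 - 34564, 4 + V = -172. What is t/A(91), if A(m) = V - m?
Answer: 53684/267 ≈ 201.06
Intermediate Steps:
V = -176 (V = -4 - 172 = -176)
t = -53684
A(m) = -176 - m
t/A(91) = -53684/(-176 - 1*91) = -53684/(-176 - 91) = -53684/(-267) = -53684*(-1/267) = 53684/267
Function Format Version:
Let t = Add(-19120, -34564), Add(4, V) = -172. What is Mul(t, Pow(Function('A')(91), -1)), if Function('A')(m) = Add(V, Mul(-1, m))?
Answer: Rational(53684, 267) ≈ 201.06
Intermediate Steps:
V = -176 (V = Add(-4, -172) = -176)
t = -53684
Function('A')(m) = Add(-176, Mul(-1, m))
Mul(t, Pow(Function('A')(91), -1)) = Mul(-53684, Pow(Add(-176, Mul(-1, 91)), -1)) = Mul(-53684, Pow(Add(-176, -91), -1)) = Mul(-53684, Pow(-267, -1)) = Mul(-53684, Rational(-1, 267)) = Rational(53684, 267)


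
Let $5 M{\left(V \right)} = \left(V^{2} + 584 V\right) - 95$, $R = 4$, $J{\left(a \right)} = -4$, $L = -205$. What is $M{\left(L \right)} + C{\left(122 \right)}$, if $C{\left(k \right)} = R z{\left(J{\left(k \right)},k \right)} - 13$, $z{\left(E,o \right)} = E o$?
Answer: $-17523$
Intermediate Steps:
$C{\left(k \right)} = -13 - 16 k$ ($C{\left(k \right)} = 4 \left(- 4 k\right) - 13 = - 16 k - 13 = -13 - 16 k$)
$M{\left(V \right)} = -19 + \frac{V^{2}}{5} + \frac{584 V}{5}$ ($M{\left(V \right)} = \frac{\left(V^{2} + 584 V\right) - 95}{5} = \frac{-95 + V^{2} + 584 V}{5} = -19 + \frac{V^{2}}{5} + \frac{584 V}{5}$)
$M{\left(L \right)} + C{\left(122 \right)} = \left(-19 + \frac{\left(-205\right)^{2}}{5} + \frac{584}{5} \left(-205\right)\right) - 1965 = \left(-19 + \frac{1}{5} \cdot 42025 - 23944\right) - 1965 = \left(-19 + 8405 - 23944\right) - 1965 = -15558 - 1965 = -17523$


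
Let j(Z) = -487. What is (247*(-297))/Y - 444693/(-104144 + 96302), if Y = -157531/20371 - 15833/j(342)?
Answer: -466488907530344/160641047461 ≈ -2903.9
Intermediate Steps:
Y = 245816446/9920677 (Y = -157531/20371 - 15833/(-487) = -157531*1/20371 - 15833*(-1/487) = -157531/20371 + 15833/487 = 245816446/9920677 ≈ 24.778)
(247*(-297))/Y - 444693/(-104144 + 96302) = (247*(-297))/(245816446/9920677) - 444693/(-104144 + 96302) = -73359*9920677/245816446 - 444693/(-7842) = -727770944043/245816446 - 444693*(-1/7842) = -727770944043/245816446 + 148231/2614 = -466488907530344/160641047461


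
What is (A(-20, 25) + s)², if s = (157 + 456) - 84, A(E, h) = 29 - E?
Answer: 334084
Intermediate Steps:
s = 529 (s = 613 - 84 = 529)
(A(-20, 25) + s)² = ((29 - 1*(-20)) + 529)² = ((29 + 20) + 529)² = (49 + 529)² = 578² = 334084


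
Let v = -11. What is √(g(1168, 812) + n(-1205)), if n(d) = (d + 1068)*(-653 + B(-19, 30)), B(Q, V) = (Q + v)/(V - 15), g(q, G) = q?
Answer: √90903 ≈ 301.50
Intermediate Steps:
B(Q, V) = (-11 + Q)/(-15 + V) (B(Q, V) = (Q - 11)/(V - 15) = (-11 + Q)/(-15 + V))
n(d) = -699540 - 655*d (n(d) = (d + 1068)*(-653 + (-11 - 19)/(-15 + 30)) = (1068 + d)*(-653 - 30/15) = (1068 + d)*(-653 + (1/15)*(-30)) = (1068 + d)*(-653 - 2) = (1068 + d)*(-655) = -699540 - 655*d)
√(g(1168, 812) + n(-1205)) = √(1168 + (-699540 - 655*(-1205))) = √(1168 + (-699540 + 789275)) = √(1168 + 89735) = √90903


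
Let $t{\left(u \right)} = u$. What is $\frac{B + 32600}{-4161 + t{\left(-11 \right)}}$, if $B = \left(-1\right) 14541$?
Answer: $- \frac{18059}{4172} \approx -4.3286$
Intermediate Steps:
$B = -14541$
$\frac{B + 32600}{-4161 + t{\left(-11 \right)}} = \frac{-14541 + 32600}{-4161 - 11} = \frac{18059}{-4172} = 18059 \left(- \frac{1}{4172}\right) = - \frac{18059}{4172}$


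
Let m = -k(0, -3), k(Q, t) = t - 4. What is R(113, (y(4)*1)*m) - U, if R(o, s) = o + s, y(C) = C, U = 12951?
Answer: -12810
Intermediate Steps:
k(Q, t) = -4 + t
m = 7 (m = -(-4 - 3) = -1*(-7) = 7)
R(113, (y(4)*1)*m) - U = (113 + (4*1)*7) - 1*12951 = (113 + 4*7) - 12951 = (113 + 28) - 12951 = 141 - 12951 = -12810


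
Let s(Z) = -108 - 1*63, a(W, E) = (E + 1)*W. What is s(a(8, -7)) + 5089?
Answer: 4918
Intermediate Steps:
a(W, E) = W*(1 + E) (a(W, E) = (1 + E)*W = W*(1 + E))
s(Z) = -171 (s(Z) = -108 - 63 = -171)
s(a(8, -7)) + 5089 = -171 + 5089 = 4918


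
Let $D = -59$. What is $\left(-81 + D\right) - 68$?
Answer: $-208$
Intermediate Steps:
$\left(-81 + D\right) - 68 = \left(-81 - 59\right) - 68 = -140 - 68 = -208$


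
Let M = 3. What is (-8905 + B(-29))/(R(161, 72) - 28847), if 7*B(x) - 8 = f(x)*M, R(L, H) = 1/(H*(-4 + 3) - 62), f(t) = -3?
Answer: 8353024/27058493 ≈ 0.30870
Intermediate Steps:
R(L, H) = 1/(-62 - H) (R(L, H) = 1/(H*(-1) - 62) = 1/(-H - 62) = 1/(-62 - H))
B(x) = -⅐ (B(x) = 8/7 + (-3*3)/7 = 8/7 + (⅐)*(-9) = 8/7 - 9/7 = -⅐)
(-8905 + B(-29))/(R(161, 72) - 28847) = (-8905 - ⅐)/(-1/(62 + 72) - 28847) = -62336/(7*(-1/134 - 28847)) = -62336/(7*(-3865499/134)) = -62336/7*(-134/3865499) = 8353024/27058493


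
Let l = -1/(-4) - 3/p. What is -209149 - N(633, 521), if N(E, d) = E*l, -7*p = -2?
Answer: -810643/4 ≈ -2.0266e+5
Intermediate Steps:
p = 2/7 (p = -1/7*(-2) = 2/7 ≈ 0.28571)
l = -41/4 (l = -1/(-4) - 3/2/7 = -1*(-1/4) - 3*7/2 = 1/4 - 21/2 = -41/4 ≈ -10.250)
N(E, d) = -41*E/4 (N(E, d) = E*(-41/4) = -41*E/4)
-209149 - N(633, 521) = -209149 - (-41)*633/4 = -209149 - 1*(-25953/4) = -209149 + 25953/4 = -810643/4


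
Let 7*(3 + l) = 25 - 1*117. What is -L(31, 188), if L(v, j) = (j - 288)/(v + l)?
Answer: 175/26 ≈ 6.7308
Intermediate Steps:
l = -113/7 (l = -3 + (25 - 1*117)/7 = -3 + (25 - 117)/7 = -3 + (⅐)*(-92) = -3 - 92/7 = -113/7 ≈ -16.143)
L(v, j) = (-288 + j)/(-113/7 + v) (L(v, j) = (j - 288)/(v - 113/7) = (-288 + j)/(-113/7 + v))
-L(31, 188) = -7*(-288 + 188)/(-113 + 7*31) = -7*(-100)/(-113 + 217) = -7*(-100)/104 = -1*(-175/26) = 175/26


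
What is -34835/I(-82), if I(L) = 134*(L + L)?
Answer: 34835/21976 ≈ 1.5851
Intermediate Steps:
I(L) = 268*L (I(L) = 134*(2*L) = 268*L)
-34835/I(-82) = -34835/(268*(-82)) = -34835/(-21976) = -34835*(-1/21976) = 34835/21976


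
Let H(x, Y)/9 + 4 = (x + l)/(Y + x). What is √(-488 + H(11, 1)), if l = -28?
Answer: I*√2147/2 ≈ 23.168*I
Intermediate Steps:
H(x, Y) = -36 + 9*(-28 + x)/(Y + x) (H(x, Y) = -36 + 9*((x - 28)/(Y + x)) = -36 + 9*((-28 + x)/(Y + x)) = -36 + 9*(-28 + x)/(Y + x))
√(-488 + H(11, 1)) = √(-488 + 9*(-28 - 4*1 - 3*11)/(1 + 11)) = √(-488 + 9*(-28 - 4 - 33)/12) = √(-488 + 9*(1/12)*(-65)) = √(-488 - 195/4) = √(-2147/4) = I*√2147/2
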